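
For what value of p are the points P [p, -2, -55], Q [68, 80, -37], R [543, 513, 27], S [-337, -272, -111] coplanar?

-27

The points are coplanar iff PQ · (PR × PS) = 0.
Expanding, this is linear in p: (9514)p + (256878) = 0.
So p = -27.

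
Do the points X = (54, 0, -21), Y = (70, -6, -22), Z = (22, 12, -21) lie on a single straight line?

XY = (16, -6, -1), XZ = (-32, 12, 0).
Comparing components 2 and 3: (-6)(0) − (-1)(12) = 12 ≠ 0, so XY and XZ are not parallel and the points are not collinear.

No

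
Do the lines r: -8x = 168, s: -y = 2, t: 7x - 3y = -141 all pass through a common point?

Yes

Lines aᵢx + bᵢy = cᵢ with pairwise distinct directions are concurrent exactly when det[aᵢ bᵢ cᵢ] = 0.
Here the determinant is 0.
It vanishes, so the lines are concurrent at (-21, -2).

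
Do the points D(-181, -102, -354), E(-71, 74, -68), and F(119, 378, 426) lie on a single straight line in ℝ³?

DE = (110, 176, 286), DF = (300, 480, 780).
Each component of DF is 30/11 times the corresponding component of DE, so DF = 30/11·DE and the points are collinear.

Yes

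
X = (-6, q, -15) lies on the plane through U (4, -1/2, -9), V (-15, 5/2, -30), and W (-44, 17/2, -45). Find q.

3/2

A normal to the plane is n = UV × UW = (81, 324, -27).
X lies in the plane iff n · UX = 0.
This gives (324)q + (-486) = 0, so q = 3/2.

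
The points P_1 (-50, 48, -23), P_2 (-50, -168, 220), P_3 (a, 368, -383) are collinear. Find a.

Collinearity requires P_1P_2 × P_1P_3 = 0; each component is linear in a.
The y-component gives (243)a + (12150) = 0, so a = -50.
The remaining components then also vanish.

-50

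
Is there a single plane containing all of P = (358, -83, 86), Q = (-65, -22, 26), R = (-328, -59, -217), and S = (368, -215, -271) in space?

Yes

The four points are coplanar iff the 3×3 determinant with rows PQ, PR, PS is zero.
Rows: (-423, 61, -60), (-686, 24, -303), (10, -132, -357).
Expanding along the first row: (-423)(-48564) − (61)(247932) + (-60)(90312) = 0.
Zero determinant ⇒ coplanar.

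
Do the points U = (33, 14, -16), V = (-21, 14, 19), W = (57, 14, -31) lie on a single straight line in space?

UV = (-54, 0, 35), UW = (24, 0, -15).
Comparing components 3 and 1: (35)(24) − (-54)(-15) = 30 ≠ 0, so UV and UW are not parallel and the points are not collinear.

No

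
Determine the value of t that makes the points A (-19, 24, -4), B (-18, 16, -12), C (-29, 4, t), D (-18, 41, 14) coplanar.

Normal to plane ABD: n = (-8, -26, 25); plane equation n·P = -572.
Requiring n·C = -572: (25)t + (128) = -572.
So t = -28.

-28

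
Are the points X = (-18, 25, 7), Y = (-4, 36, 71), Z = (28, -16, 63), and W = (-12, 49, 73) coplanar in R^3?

Yes

With X as base: XY = (14, 11, 64), XZ = (46, -41, 56), XW = (6, 24, 66).
XZ × XW = (-4050, -2700, 1350).
XY · (XZ × XW) = 0.
The scalar triple product vanishes, so the four points are coplanar.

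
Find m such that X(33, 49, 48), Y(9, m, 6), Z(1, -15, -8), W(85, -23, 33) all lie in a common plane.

Normal to plane XZW: n = (-3072, -3392, 5632); plane equation n·P = 2752.
Requiring n·Y = 2752: (-3392)m + (6144) = 2752.
So m = 1.

1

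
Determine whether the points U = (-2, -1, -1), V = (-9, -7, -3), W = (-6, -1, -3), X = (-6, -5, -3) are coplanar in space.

No

The four points are coplanar iff the 3×3 determinant with rows UV, UW, UX is zero.
Rows: (-7, -6, -2), (-4, 0, -2), (-4, -4, -2).
Expanding along the first row: (-7)(-8) − (-6)(0) + (-2)(16) = 24.
Nonzero ⇒ not coplanar.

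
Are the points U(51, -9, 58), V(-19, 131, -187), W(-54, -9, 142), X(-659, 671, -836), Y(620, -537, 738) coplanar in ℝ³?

Yes

The plane through U, V, W has normal n = UV × UW = (11760, 31605, 14700) and equation n·P = 1167915.
Checking the remaining points: n·X = 1167915, n·Y = 1167915.
All equal 1167915, so all 5 points lie in one plane.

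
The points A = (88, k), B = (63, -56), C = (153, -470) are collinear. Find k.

-171

The three points are collinear iff det[AB; AC] = 0.
This determinant is linear in k: (90)k + (15390) = 0, so k = -171.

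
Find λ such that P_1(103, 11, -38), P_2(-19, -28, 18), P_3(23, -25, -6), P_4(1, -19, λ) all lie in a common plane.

10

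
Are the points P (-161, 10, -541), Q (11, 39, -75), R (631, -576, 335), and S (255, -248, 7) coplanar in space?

Yes

A normal to the plane through P, Q, R is n = PQ × PR = (298480, 218400, -123760).
The plane has equation n·X = 21082880. For S: n·S = 21082880.
Equal, so S lies in the plane and all four are coplanar.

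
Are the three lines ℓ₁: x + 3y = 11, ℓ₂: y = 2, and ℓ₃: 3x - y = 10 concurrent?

The three lines meet at one point iff the augmented coefficient matrix [aᵢ bᵢ cᵢ] has rank < 3, i.e. its determinant vanishes.
Here the determinant is -3.
Nonzero, so no common point exists.

No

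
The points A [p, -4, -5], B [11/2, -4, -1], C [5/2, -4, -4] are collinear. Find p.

Direction BC = (-3, 0, -3). From the z-coordinate of A, the parameter along the line is τ = (-5 − (-1))/(-3) = 4/3.
Then p = 11/2 + 4/3·(-3) = 3/2.

3/2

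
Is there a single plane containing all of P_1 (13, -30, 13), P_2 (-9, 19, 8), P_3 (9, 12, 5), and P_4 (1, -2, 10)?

A normal to the plane through P_1, P_2, P_3 is n = P_1P_2 × P_1P_3 = (-182, -156, -728).
The plane has equation n·P = -7150. For P_4: n·P_4 = -7150.
Equal, so P_4 lies in the plane and all four are coplanar.

Yes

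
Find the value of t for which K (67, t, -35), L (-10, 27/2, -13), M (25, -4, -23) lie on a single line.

Direction LM = (35, -35/2, -10). From the x-coordinate of K, the parameter along the line is τ = (67 − (-10))/35 = 11/5.
Then t = 27/2 + 11/5·(-35/2) = -25.

-25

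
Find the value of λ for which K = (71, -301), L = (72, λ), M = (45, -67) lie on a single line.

-310

The three points are collinear iff det[KL; KM] = 0.
This determinant is linear in λ: (26)λ + (8060) = 0, so λ = -310.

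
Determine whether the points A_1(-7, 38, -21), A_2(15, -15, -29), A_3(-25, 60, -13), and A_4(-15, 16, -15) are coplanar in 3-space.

With A_1 as base: A_1A_2 = (22, -53, -8), A_1A_3 = (-18, 22, 8), A_1A_4 = (-8, -22, 6).
A_1A_3 × A_1A_4 = (308, 44, 572).
A_1A_2 · (A_1A_3 × A_1A_4) = -132.
Since -132 ≠ 0, the four points are not coplanar.

No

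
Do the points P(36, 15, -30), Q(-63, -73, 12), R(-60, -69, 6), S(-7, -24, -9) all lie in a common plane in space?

Yes

The four points are coplanar iff the 3×3 determinant with rows PQ, PR, PS is zero.
Rows: (-99, -88, 42), (-96, -84, 36), (-43, -39, 21).
Expanding along the first row: (-99)(-360) − (-88)(-468) + (42)(132) = 0.
Zero determinant ⇒ coplanar.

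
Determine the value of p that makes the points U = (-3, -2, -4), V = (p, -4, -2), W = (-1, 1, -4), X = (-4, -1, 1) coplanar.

Normal to plane UWX: n = (15, -10, 5); plane equation n·P = -45.
Requiring n·V = -45: (15)p + (30) = -45.
So p = -5.

-5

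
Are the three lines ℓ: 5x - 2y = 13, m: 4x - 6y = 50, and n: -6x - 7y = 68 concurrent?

The three lines meet at one point iff the augmented coefficient matrix [aᵢ bᵢ cᵢ] has rank < 3, i.e. its determinant vanishes.
Here the determinant is 22.
Nonzero, so no common point exists.

No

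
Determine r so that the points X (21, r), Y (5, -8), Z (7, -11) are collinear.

-32

The three points are collinear iff det[XY; XZ] = 0.
This determinant is linear in r: (2)r + (64) = 0, so r = -32.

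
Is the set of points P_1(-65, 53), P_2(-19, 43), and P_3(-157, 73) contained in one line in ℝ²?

P_1P_2 = (46, -10), P_1P_3 = (-92, 20).
Twice the signed area of △P_1P_2P_3 is (46)(20) − (-10)(-92) = 0.
The triangle is degenerate (zero area), so the points are collinear.

Yes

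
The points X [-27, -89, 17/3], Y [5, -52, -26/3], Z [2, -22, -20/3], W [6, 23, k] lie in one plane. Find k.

-23/3

The points are coplanar iff XY · (XZ × XW) = 0.
Expanding, this is linear in k: (1071)k + (8211) = 0.
So k = -23/3.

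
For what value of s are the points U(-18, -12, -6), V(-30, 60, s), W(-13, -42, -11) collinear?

Collinearity requires UV × UW = 0; each component is linear in s.
The x-component gives (30)s + (-180) = 0, so s = 6.
The remaining components then also vanish.

6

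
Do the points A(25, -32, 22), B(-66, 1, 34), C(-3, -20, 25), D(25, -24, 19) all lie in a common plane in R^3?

Yes

The four points are coplanar iff the 3×3 determinant with rows AB, AC, AD is zero.
Rows: (-91, 33, 12), (-28, 12, 3), (0, 8, -3).
Expanding along the first row: (-91)(-60) − (33)(84) + (12)(-224) = 0.
Zero determinant ⇒ coplanar.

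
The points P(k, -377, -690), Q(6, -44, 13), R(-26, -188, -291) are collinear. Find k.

Direction QR = (-32, -144, -304). From the y-coordinate of P, the parameter along the line is τ = (-377 − (-44))/(-144) = 37/16.
Then k = 6 + 37/16·(-32) = -68.

-68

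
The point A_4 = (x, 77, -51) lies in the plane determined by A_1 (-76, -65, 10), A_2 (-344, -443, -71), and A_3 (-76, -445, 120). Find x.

The plane through A_1, A_2, A_3 has equation −72360x + 29480y + 101840z = 4601560.
Substituting A_4: (-72360)x + (-2923880) = 4601560, so x = -104.

-104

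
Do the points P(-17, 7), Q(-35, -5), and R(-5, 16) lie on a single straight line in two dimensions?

PQ = (-18, -12), PR = (12, 9).
If collinear, PR would be a scalar multiple of PQ. But (-18)·(9) ≠ (-12)·(12) (difference -18), so they are not parallel; the points are not collinear.

No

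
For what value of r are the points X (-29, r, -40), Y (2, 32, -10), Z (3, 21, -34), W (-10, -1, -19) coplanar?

-57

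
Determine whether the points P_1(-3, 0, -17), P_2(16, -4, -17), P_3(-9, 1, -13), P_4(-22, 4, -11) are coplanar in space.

No

A normal to the plane through P_1, P_2, P_3 is n = P_1P_2 × P_1P_3 = (-16, -76, -5).
The plane has equation n·P = 133. For P_4: n·P_4 = 103.
103 ≠ 133, so P_4 is off the plane.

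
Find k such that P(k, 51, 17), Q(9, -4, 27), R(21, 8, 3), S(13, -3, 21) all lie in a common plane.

-11

Coplanarity ⇔ det[PQ; PR; PS] = 0.
Expanding, this is linear in k: (48)k + (528) = 0.
So k = -11.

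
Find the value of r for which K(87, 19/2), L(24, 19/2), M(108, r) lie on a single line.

19/2

Collinearity: (M − K) must be parallel to (L − K) = (-63, 0).
Cross-multiplying the components: (r − 19/2)·(-63) = (21)·(0).
Solving gives r = 19/2.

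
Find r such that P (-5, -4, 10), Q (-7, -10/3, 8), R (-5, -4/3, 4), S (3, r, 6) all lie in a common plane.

Normal to plane PQR: n = (4/3, -12, -16/3); plane equation n·X = -12.
Requiring n·S = -12: (-12)r + (-28) = -12.
So r = -4/3.

-4/3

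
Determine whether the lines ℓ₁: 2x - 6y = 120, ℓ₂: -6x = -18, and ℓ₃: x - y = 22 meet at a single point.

Yes

Intersecting ℓ₁ and ℓ₂: solving the 2×2 system gives (x, y) = (3, -19).
Substitute into ℓ₃: (1)(3) + (-1)(-19) = 22.
This equals 22, so (3, -19) lies on all three lines and they are concurrent.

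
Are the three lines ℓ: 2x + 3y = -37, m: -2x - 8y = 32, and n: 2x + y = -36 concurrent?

No

The three lines meet at one point iff the augmented coefficient matrix [aᵢ bᵢ cᵢ] has rank < 3, i.e. its determinant vanishes.
Here the determinant is -30.
Nonzero, so no common point exists.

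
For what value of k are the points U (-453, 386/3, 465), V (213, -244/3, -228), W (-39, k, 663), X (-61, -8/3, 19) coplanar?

377/3

The points are coplanar iff UV · (UW × UX) = 0.
Expanding, this is linear in k: (-25380)k + (3189420) = 0.
So k = 377/3.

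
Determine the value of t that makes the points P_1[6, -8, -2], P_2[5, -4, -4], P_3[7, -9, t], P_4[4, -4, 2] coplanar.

-6

The points are coplanar iff P_1P_2 · (P_1P_3 × P_1P_4) = 0.
Expanding, this is linear in t: (-4)t + (-24) = 0.
So t = -6.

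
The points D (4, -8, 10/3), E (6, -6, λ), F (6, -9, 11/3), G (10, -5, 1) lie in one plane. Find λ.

2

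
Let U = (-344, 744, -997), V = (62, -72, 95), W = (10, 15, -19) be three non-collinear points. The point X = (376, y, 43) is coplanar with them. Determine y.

Coplanarity requires UV · (UW × UX) = 0.
UV = (406, -816, 1092), UW = (354, -729, 978); the triple product is linear in y with coefficient -10500 and constant term -1008000.
Setting it to zero: y = -96.

-96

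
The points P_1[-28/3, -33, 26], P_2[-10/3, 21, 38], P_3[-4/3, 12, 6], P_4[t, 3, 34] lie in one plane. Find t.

-16/3

Normal to plane P_1P_2P_3: n = (-1620, 216, -162); plane equation n·P = 3780.
Requiring n·P_4 = 3780: (-1620)t + (-4860) = 3780.
So t = -16/3.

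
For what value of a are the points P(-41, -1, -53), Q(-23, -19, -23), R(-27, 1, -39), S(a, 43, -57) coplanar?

-21

Normal to plane PQR: n = (-312, 168, 288); plane equation n·X = -2640.
Requiring n·S = -2640: (-312)a + (-9192) = -2640.
So a = -21.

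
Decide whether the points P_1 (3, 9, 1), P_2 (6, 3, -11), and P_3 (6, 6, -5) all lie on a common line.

P_1P_2 = (3, -6, -12), P_1P_3 = (3, -3, -6).
P_1P_2 × P_1P_3 = (0, -18, 9).
The cross product is nonzero, so the points do not lie on one line.

No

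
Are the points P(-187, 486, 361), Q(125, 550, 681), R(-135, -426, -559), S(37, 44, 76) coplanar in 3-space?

Yes

With P as base: PQ = (312, 64, 320), PR = (52, -912, -920), PS = (224, -442, -285).
PR × PS = (-146720, -191260, 181304).
PQ · (PR × PS) = 0.
The scalar triple product vanishes, so the four points are coplanar.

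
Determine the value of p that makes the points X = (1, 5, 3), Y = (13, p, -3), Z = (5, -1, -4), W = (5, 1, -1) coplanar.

Normal to plane XZW: n = (-4, -12, 8); plane equation n·P = -40.
Requiring n·Y = -40: (-12)p + (-76) = -40.
So p = -3.

-3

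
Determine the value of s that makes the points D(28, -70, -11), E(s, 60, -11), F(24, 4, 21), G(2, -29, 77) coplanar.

The points are coplanar iff DE · (DF × DG) = 0.
Expanding, this is linear in s: (5200)s + (-208000) = 0.
So s = 40.

40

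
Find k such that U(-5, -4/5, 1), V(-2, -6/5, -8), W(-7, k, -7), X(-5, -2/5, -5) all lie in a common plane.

2/5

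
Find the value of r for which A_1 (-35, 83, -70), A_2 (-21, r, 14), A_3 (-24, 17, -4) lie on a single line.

Direction A_1A_3 = (11, -66, 66). From the x-coordinate of A_2, the parameter along the line is τ = (-21 − (-35))/11 = 14/11.
Then r = 83 + 14/11·(-66) = -1.

-1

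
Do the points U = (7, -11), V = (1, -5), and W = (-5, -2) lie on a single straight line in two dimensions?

No

UV = (-6, 6), UW = (-12, 9).
det[UV; UW] = (-6)(9) − (6)(-12) = 18.
The determinant is nonzero, so they are not collinear.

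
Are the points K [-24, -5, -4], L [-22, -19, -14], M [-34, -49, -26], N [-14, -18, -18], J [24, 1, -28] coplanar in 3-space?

Yes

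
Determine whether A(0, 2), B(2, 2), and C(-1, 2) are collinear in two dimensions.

AB = (2, 0), AC = (-1, 0).
Checking proportionality: AC = -1/2·AB, so the vectors are parallel and the points are collinear.

Yes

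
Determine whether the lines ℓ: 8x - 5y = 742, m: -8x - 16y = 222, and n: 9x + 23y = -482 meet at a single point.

The three lines meet at one point iff the augmented coefficient matrix [aᵢ bᵢ cᵢ] has rank < 3, i.e. its determinant vanishes.
Here the determinant is 458.
Nonzero, so no common point exists.

No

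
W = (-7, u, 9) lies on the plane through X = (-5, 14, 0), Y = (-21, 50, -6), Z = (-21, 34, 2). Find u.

Coplanarity requires XY · (XZ × XW) = 0.
XY = (-16, 36, -6), XZ = (-16, 20, 2); the triple product is linear in u with coefficient 128 and constant term 128.
Setting it to zero: u = -1.

-1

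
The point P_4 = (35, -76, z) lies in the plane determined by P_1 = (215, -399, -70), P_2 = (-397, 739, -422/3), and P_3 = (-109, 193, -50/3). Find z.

32/3

Coplanarity requires P_1P_2 · (P_1P_3 × P_1P_4) = 0.
P_1P_2 = (-612, 1138, -212/3), P_1P_3 = (-324, 592, 160/3); the triple product is linear in z with coefficient 6408 and constant term -68352.
Setting it to zero: z = 32/3.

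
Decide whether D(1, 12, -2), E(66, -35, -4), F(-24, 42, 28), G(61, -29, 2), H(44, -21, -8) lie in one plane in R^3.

Yes

The plane through D, E, F has normal n = DE × DF = (-1350, -1900, 775) and equation n·P = -25700.
Checking the remaining points: n·G = -25700, n·H = -25700.
All equal -25700, so all 5 points lie in one plane.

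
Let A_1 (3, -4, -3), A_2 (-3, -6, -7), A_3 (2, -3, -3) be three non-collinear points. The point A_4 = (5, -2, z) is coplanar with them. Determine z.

-1

Coplanarity requires A_1A_2 · (A_1A_3 × A_1A_4) = 0.
A_1A_2 = (-6, -2, -4), A_1A_3 = (-1, 1, 0); the triple product is linear in z with coefficient -8 and constant term -8.
Setting it to zero: z = -1.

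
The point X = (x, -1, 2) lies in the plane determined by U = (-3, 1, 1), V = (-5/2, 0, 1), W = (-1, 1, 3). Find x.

Coplanarity requires UV · (UW × UX) = 0.
UV = (1/2, -1, 0), UW = (2, 0, 2); the triple product is linear in x with coefficient -2 and constant term -2.
Setting it to zero: x = -1.

-1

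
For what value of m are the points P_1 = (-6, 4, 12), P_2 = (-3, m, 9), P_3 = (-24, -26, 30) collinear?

Collinearity requires P_1P_2 × P_1P_3 = 0; each component is linear in m.
The x-component gives (18)m + (-162) = 0, so m = 9.
The remaining components then also vanish.

9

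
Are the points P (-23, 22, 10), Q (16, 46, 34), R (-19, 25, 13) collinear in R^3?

PQ = (39, 24, 24), PR = (4, 3, 3).
Comparing components 3 and 1: (24)(4) − (39)(3) = -21 ≠ 0, so PQ and PR are not parallel and the points are not collinear.

No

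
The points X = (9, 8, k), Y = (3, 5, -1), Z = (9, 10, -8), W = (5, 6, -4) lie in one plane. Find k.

The points are coplanar iff XY · (XZ × XW) = 0.
Expanding, this is linear in k: (4)k + (40) = 0.
So k = -10.

-10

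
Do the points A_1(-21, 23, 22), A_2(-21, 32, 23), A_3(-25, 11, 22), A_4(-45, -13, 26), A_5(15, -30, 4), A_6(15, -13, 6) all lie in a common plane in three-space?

The plane through A_1, A_2, A_3 has normal n = A_1A_2 × A_1A_3 = (12, -4, 36) and equation n·P = 448.
Checking the remaining points: n·A_4 = 448, n·A_5 = 444, n·A_6 = 448.
Since n·A_5 = 444 ≠ 448, A_5 is off the plane and the points are not all coplanar.

No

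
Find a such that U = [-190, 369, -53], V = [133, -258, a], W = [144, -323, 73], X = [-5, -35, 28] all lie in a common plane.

46

Normal to plane UWX: n = (-5148, -3744, -6916); plane equation n·P = -36868.
Requiring n·V = -36868: (-6916)a + (281268) = -36868.
So a = 46.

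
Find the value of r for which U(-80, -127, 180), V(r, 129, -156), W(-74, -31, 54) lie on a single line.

Collinearity requires UV × UW = 0; each component is linear in r.
The y-component gives (126)r + (8064) = 0, so r = -64.
The remaining components then also vanish.

-64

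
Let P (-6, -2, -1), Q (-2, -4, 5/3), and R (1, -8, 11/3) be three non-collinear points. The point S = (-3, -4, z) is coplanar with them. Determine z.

1

A normal to the plane is n = PQ × PR = (20/3, 0, -10).
S lies in the plane iff n · PS = 0.
This gives (-10)z + (10) = 0, so z = 1.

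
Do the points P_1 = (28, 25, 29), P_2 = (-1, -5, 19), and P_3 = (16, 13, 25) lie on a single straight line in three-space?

P_1P_2 = (-29, -30, -10), P_1P_3 = (-12, -12, -4).
Comparing components 3 and 1: (-10)(-12) − (-29)(-4) = 4 ≠ 0, so P_1P_2 and P_1P_3 are not parallel and the points are not collinear.

No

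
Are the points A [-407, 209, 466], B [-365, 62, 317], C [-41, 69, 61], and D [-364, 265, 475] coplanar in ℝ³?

The four points are coplanar iff the 3×3 determinant with rows AB, AC, AD is zero.
Rows: (42, -147, -149), (366, -140, -405), (43, 56, 9).
Expanding along the first row: (42)(21420) − (-147)(20709) + (-149)(26516) = -7021.
Nonzero ⇒ not coplanar.

No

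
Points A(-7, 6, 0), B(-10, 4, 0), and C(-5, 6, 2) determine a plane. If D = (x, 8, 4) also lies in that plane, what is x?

0

Coplanarity requires AB · (AC × AD) = 0.
AB = (-3, -2, 0), AC = (2, 0, 2); the triple product is linear in x with coefficient -4 and constant term 0.
Setting it to zero: x = 0.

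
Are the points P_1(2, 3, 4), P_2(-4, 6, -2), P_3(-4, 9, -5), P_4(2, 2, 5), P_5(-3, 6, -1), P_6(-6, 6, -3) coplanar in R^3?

The plane through P_1, P_2, P_3 has normal n = P_1P_2 × P_1P_3 = (9, -18, -18) and equation n·P = -108.
Checking the remaining points: n·P_4 = -108, n·P_5 = -117, n·P_6 = -108.
Since n·P_5 = -117 ≠ -108, P_5 is off the plane and the points are not all coplanar.

No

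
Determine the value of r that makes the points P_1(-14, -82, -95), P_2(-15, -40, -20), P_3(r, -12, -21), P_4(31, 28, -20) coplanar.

13/3

Normal to plane P_1P_2P_4: n = (-5100, 3450, -2000); plane equation n·P = -21500.
Requiring n·P_3 = -21500: (-5100)r + (600) = -21500.
So r = 13/3.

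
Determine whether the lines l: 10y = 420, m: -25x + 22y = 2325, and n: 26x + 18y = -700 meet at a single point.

Intersecting l and m: solving the 2×2 system gives (x, y) = (-1401/25, 42).
Substitute into n: (26)(-1401/25) + (18)(42) = -17526/25.
But n requires -700 ≠ -17526/25, so the three lines have no common point.

No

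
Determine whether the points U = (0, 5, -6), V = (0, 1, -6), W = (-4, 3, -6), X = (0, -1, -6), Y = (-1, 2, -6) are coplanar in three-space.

Yes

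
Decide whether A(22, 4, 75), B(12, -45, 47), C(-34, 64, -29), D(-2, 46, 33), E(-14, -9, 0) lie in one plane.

Yes

The plane through A, B, C has normal n = AB × AC = (6776, 528, -3344) and equation n·P = -99616.
Checking the remaining points: n·D = -99616, n·E = -99616.
All equal -99616, so all 5 points lie in one plane.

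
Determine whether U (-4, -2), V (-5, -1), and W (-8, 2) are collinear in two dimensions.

Yes

UV = (-1, 1), UW = (-4, 4).
det[UV; UW] = (-1)(4) − (1)(-4) = 0.
The determinant is zero, so the points are collinear.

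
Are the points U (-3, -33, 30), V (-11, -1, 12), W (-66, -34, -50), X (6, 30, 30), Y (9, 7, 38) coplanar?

No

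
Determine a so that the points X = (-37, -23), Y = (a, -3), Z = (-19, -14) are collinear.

3

The three points are collinear iff det[XY; XZ] = 0.
This determinant is linear in a: (9)a + (-27) = 0, so a = 3.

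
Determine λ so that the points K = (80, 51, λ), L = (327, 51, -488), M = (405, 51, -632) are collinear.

-32

Direction LM = (78, 0, -144). From the x-coordinate of K, the parameter along the line is τ = (80 − 327)/78 = -19/6.
Then λ = (-488) + (-19/6)·(-144) = -32.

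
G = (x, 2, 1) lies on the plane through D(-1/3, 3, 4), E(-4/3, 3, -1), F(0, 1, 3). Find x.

-2/3

The plane through D, E, F has equation −10x − (8/3)y + 2z = 10/3.
Substituting G: (-10)x + (-10/3) = 10/3, so x = -2/3.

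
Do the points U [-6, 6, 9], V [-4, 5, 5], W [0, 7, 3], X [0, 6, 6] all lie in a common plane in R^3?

No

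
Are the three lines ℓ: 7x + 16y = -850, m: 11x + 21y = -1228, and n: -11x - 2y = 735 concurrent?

No

Intersecting ℓ and m: solving the 2×2 system gives (x, y) = (-62, -26).
Substitute into n: (-11)(-62) + (-2)(-26) = 734.
But n requires 735 ≠ 734, so the three lines have no common point.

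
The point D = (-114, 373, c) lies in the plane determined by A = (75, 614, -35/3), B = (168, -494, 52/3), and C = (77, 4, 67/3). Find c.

214/3

Coplanarity requires AB · (AC × AD) = 0.
AB = (93, -1108, 29), AC = (2, -610, 34); the triple product is linear in c with coefficient -54514 and constant term 11665996/3.
Setting it to zero: c = 214/3.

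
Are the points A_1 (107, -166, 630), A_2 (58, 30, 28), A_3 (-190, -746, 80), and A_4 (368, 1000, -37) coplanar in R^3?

Yes

With A_1 as base: A_1A_2 = (-49, 196, -602), A_1A_3 = (-297, -580, -550), A_1A_4 = (261, 1166, -667).
A_1A_3 × A_1A_4 = (1028160, -341649, -194922).
A_1A_2 · (A_1A_3 × A_1A_4) = 0.
The scalar triple product vanishes, so the four points are coplanar.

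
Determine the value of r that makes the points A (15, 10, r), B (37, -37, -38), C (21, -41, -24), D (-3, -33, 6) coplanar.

Coplanarity ⇔ det[AB; AC; AD] = 0.
Expanding, this is linear in r: (224)r + (-3360) = 0.
So r = 15.

15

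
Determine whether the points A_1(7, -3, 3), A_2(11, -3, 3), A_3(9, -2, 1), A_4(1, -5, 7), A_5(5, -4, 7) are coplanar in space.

No

The plane through A_1, A_2, A_3 has normal n = A_1A_2 × A_1A_3 = (0, 8, 4) and equation n·P = -12.
Checking the remaining points: n·A_4 = -12, n·A_5 = -4.
Since n·A_5 = -4 ≠ -12, A_5 is off the plane and the points are not all coplanar.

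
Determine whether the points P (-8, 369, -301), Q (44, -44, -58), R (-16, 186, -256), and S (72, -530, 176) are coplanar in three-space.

No

A normal to the plane through P, Q, R is n = PQ × PR = (25884, -4284, -12820).
The plane has equation n·X = 2070952. For S: n·S = 1877848.
1877848 ≠ 2070952, so S is off the plane.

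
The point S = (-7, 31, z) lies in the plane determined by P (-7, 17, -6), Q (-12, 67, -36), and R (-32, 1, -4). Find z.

The plane through P, Q, R has equation −380x + 760y + 1330z = 7600.
Substituting S: (1330)z + (26220) = 7600, so z = -14.

-14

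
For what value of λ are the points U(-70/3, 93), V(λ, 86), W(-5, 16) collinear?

Collinearity: (V − U) must be parallel to (W − U) = (55/3, -77).
Cross-multiplying the components: (λ − (-70/3))·(-77) = (-7)·(55/3).
Solving gives λ = -65/3.

-65/3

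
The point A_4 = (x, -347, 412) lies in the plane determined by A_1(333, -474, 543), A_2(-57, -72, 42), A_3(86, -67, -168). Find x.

190

Coplanarity requires A_1A_2 · (A_1A_3 × A_1A_4) = 0.
A_1A_2 = (-390, 402, -501), A_1A_3 = (-247, 407, -711); the triple product is linear in x with coefficient -81915 and constant term 15563850.
Setting it to zero: x = 190.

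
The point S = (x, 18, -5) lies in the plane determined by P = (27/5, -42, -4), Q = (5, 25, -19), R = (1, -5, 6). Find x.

11/5

A normal to the plane is n = PQ × PR = (1225, 70, 280).
S lies in the plane iff n · PS = 0.
This gives (1225)x + (-2695) = 0, so x = 11/5.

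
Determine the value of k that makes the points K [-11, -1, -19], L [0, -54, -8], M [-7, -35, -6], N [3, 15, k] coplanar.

-56

Normal to plane KLM: n = (-315, -99, -162); plane equation n·P = 6642.
Requiring n·N = 6642: (-162)k + (-2430) = 6642.
So k = -56.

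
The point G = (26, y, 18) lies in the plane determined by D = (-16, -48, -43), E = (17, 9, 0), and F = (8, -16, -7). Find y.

12

Coplanarity requires DE · (DF × DG) = 0.
DE = (33, 57, 43), DF = (24, 32, 36); the triple product is linear in y with coefficient -156 and constant term 1872.
Setting it to zero: y = 12.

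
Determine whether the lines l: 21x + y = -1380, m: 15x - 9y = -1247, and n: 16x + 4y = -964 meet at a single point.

Intersecting l and m: solving the 2×2 system gives (x, y) = (-13667/204, 1829/68).
Substitute into n: (16)(-13667/204) + (4)(1829/68) = -2893/3.
But n requires -964 ≠ -2893/3, so the three lines have no common point.

No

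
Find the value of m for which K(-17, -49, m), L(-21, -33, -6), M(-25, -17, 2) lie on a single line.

Collinearity requires KL × KM = 0; each component is linear in m.
The x-component gives (16)m + (224) = 0, so m = -14.
The remaining components then also vanish.

-14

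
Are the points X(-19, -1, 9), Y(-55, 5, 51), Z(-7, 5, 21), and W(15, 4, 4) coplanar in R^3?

A normal to the plane through X, Y, Z is n = XY × XZ = (-180, 936, -288).
The plane has equation n·P = -108. For W: n·W = -108.
Equal, so W lies in the plane and all four are coplanar.

Yes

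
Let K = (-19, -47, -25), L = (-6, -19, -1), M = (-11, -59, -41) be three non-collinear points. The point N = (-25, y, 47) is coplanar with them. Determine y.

19

A normal to the plane is n = KL × KM = (-160, 400, -380).
N lies in the plane iff n · KN = 0.
This gives (400)y + (-7600) = 0, so y = 19.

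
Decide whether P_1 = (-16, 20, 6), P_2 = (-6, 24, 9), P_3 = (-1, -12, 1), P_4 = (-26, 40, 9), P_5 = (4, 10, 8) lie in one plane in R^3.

No

The plane through P_1, P_2, P_3 has normal n = P_1P_2 × P_1P_3 = (76, 95, -380) and equation n·P = -1596.
Checking the remaining points: n·P_4 = -1596, n·P_5 = -1786.
Since n·P_5 = -1786 ≠ -1596, P_5 is off the plane and the points are not all coplanar.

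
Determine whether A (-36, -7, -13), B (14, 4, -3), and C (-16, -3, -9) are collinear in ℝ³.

No

AB = (50, 11, 10), AC = (20, 4, 4).
AB × AC = (4, 0, -20).
The cross product is nonzero, so the points do not lie on one line.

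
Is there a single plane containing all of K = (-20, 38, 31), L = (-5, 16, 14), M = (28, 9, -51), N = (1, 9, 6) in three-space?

Yes

A normal to the plane through K, L, M is n = KL × KM = (1311, 414, 621).
The plane has equation n·P = 8763. For N: n·N = 8763.
Equal, so N lies in the plane and all four are coplanar.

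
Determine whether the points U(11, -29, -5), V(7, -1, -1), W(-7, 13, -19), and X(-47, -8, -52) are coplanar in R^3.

A normal to the plane through U, V, W is n = UV × UW = (-560, -128, 336).
The plane has equation n·P = -4128. For X: n·X = 9872.
9872 ≠ -4128, so X is off the plane.

No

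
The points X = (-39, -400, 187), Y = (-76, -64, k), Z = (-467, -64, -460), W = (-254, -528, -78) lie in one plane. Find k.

The points are coplanar iff XY · (XZ × XW) = 0.
Expanding, this is linear in k: (127024)k + (-8764656) = 0.
So k = 69.

69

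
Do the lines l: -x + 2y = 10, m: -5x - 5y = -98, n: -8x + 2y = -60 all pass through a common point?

Intersecting l and m: solving the 2×2 system gives (x, y) = (146/15, 148/15).
Substitute into n: (-8)(146/15) + (2)(148/15) = -872/15.
But n requires -60 ≠ -872/15, so the three lines have no common point.

No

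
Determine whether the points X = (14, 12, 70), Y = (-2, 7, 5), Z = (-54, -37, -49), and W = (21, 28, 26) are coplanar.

The four points are coplanar iff the 3×3 determinant with rows XY, XZ, XW is zero.
Rows: (-16, -5, -65), (-68, -49, -119), (7, 16, -44).
Expanding along the first row: (-16)(4060) − (-5)(3825) + (-65)(-745) = 2590.
Nonzero ⇒ not coplanar.

No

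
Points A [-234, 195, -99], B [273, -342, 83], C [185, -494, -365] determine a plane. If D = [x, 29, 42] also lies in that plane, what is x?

The plane through A, B, C has equation 268240x + 211120y − 124320z = -9292080.
Substituting D: (268240)x + (901040) = -9292080, so x = -38.

-38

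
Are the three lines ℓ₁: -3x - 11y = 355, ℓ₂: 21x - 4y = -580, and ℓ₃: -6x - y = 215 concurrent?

Intersecting ℓ₁ and ℓ₂: solving the 2×2 system gives (x, y) = (-2600/81, -635/27).
Substitute into ℓ₃: (-6)(-2600/81) + (-1)(-635/27) = 1945/9.
But ℓ₃ requires 215 ≠ 1945/9, so the three lines have no common point.

No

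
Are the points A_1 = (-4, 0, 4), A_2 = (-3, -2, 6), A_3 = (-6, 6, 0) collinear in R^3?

No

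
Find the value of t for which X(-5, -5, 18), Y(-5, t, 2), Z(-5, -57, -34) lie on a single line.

Direction XZ = (0, -52, -52). From the z-coordinate of Y, the parameter along the line is τ = (2 − 18)/(-52) = 4/13.
Then t = (-5) + 4/13·(-52) = -21.

-21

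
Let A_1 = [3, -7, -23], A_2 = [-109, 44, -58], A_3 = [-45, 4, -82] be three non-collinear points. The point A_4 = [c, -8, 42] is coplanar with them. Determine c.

35

Coplanarity requires A_1A_2 · (A_1A_3 × A_1A_4) = 0.
A_1A_2 = (-112, 51, -35), A_1A_3 = (-48, 11, -59); the triple product is linear in c with coefficient -2624 and constant term 91840.
Setting it to zero: c = 35.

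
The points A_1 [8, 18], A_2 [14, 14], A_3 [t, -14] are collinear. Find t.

56

The three points are collinear iff det[A_1A_2; A_1A_3] = 0.
This determinant is linear in t: (4)t + (-224) = 0, so t = 56.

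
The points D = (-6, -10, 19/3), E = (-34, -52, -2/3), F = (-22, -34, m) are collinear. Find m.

7/3

Collinearity requires DE × DF = 0; each component is linear in m.
The x-component gives (-42)m + (98) = 0, so m = 7/3.
The remaining components then also vanish.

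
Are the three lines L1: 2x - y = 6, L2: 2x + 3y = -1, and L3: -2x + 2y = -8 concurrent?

No

Intersecting L1 and L2: solving the 2×2 system gives (x, y) = (17/8, -7/4).
Substitute into L3: (-2)(17/8) + (2)(-7/4) = -31/4.
But L3 requires -8 ≠ -31/4, so the three lines have no common point.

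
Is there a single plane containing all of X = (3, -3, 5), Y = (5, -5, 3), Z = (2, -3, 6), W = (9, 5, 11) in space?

No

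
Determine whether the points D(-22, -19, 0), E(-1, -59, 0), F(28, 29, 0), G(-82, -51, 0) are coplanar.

The four points are coplanar iff the 3×3 determinant with rows DE, DF, DG is zero.
Rows: (21, -40, 0), (50, 48, 0), (-60, -32, 0).
Expanding along the first row: (21)(0) − (-40)(0) + (0)(1280) = 0.
Zero determinant ⇒ coplanar.

Yes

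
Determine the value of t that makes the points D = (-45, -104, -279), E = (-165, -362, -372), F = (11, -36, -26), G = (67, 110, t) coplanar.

Normal to plane DEF: n = (-58950, 25152, 6288); plane equation n·P = -1717410.
Requiring n·G = -1717410: (6288)t + (-1182930) = -1717410.
So t = -85.

-85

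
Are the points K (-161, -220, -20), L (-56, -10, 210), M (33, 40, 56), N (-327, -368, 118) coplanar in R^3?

The four points are coplanar iff the 3×3 determinant with rows KL, KM, KN is zero.
Rows: (105, 210, 230), (194, 260, 76), (-166, -148, 138).
Expanding along the first row: (105)(47128) − (210)(39388) + (230)(14448) = 0.
Zero determinant ⇒ coplanar.

Yes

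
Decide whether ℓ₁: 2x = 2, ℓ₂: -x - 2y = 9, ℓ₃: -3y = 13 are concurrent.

No

Intersecting ℓ₁ and ℓ₂: solving the 2×2 system gives (x, y) = (1, -5).
Substitute into ℓ₃: (0)(1) + (-3)(-5) = 15.
But ℓ₃ requires 13 ≠ 15, so the three lines have no common point.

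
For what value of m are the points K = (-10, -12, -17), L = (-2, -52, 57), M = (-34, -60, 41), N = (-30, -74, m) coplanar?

68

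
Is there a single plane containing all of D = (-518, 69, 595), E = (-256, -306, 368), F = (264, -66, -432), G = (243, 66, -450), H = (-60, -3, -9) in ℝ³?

The plane through D, E, F has normal n = DE × DF = (354480, 91560, 257880) and equation n·P = -23864400.
Checking the remaining points: n·G = -23864400, n·H = -23864400.
All equal -23864400, so all 5 points lie in one plane.

Yes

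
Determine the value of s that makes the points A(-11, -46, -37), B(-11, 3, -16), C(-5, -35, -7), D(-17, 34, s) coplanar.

-28

The points are coplanar iff AB · (AC × AD) = 0.
Expanding, this is linear in s: (-294)s + (-8232) = 0.
So s = -28.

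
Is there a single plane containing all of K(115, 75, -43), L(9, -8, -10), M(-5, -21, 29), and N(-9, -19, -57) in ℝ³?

A normal to the plane through K, L, M is n = KL × KM = (-2808, 3672, 216).
The plane has equation n·P = -56808. For N: n·N = -56808.
Equal, so N lies in the plane and all four are coplanar.

Yes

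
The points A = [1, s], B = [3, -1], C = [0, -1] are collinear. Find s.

-1

Collinearity: (A − B) must be parallel to (C − B) = (-3, 0).
Cross-multiplying the components: (s − (-1))·(-3) = (-2)·(0).
Solving gives s = -1.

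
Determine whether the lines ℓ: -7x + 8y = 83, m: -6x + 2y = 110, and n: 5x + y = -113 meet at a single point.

Yes

Intersecting ℓ and m: solving the 2×2 system gives (x, y) = (-21, -8).
Substitute into n: (5)(-21) + (1)(-8) = -113.
This equals -113, so (-21, -8) lies on all three lines and they are concurrent.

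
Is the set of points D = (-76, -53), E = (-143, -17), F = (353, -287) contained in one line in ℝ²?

DE = (-67, 36), DF = (429, -234).
If collinear, DF would be a scalar multiple of DE. But (-67)·(-234) ≠ (36)·(429) (difference 234), so they are not parallel; the points are not collinear.

No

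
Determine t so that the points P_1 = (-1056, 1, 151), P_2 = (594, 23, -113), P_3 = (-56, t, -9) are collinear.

Collinearity requires P_1P_2 × P_1P_3 = 0; each component is linear in t.
The x-component gives (264)t + (-3784) = 0, so t = 43/3.
The remaining components then also vanish.

43/3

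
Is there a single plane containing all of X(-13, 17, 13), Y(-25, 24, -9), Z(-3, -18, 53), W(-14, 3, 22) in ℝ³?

Yes

A normal to the plane through X, Y, Z is n = XY × XZ = (-490, 260, 350).
The plane has equation n·P = 15340. For W: n·W = 15340.
Equal, so W lies in the plane and all four are coplanar.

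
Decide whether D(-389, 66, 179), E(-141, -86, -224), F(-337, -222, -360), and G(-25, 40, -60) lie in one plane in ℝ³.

No

The four points are coplanar iff the 3×3 determinant with rows DE, DF, DG is zero.
Rows: (248, -152, -403), (52, -288, -539), (364, -26, -239).
Expanding along the first row: (248)(54818) − (-152)(183768) + (-403)(103480) = -174840.
Nonzero ⇒ not coplanar.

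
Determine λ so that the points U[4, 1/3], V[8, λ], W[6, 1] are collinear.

5/3

The three points are collinear iff det[UV; UW] = 0.
This determinant is linear in λ: (-2)λ + (10/3) = 0, so λ = 5/3.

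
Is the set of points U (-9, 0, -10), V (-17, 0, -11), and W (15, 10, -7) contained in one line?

UV = (-8, 0, -1), UW = (24, 10, 3).
UV × UW = (10, 0, -80).
The cross product is nonzero, so the points do not lie on one line.

No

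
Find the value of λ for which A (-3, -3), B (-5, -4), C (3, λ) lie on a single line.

The three points are collinear iff det[AB; AC] = 0.
This determinant is linear in λ: (-2)λ + (0) = 0, so λ = 0.

0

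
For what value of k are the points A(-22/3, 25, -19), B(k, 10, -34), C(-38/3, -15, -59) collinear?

Collinearity requires AB × AC = 0; each component is linear in k.
The y-component gives (40)k + (1120/3) = 0, so k = -28/3.
The remaining components then also vanish.

-28/3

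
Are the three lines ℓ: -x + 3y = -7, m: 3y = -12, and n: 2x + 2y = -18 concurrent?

Yes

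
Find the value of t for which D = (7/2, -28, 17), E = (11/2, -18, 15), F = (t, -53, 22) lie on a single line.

Collinearity requires DE × DF = 0; each component is linear in t.
The y-component gives (-2)t + (-3) = 0, so t = -3/2.
The remaining components then also vanish.

-3/2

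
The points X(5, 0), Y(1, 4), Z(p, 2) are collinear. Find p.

The three points are collinear iff det[XY; XZ] = 0.
This determinant is linear in p: (-4)p + (12) = 0, so p = 3.

3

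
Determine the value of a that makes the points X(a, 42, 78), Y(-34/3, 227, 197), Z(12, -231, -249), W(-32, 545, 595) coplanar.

-5

The points are coplanar iff XY · (XZ × XW) = 0.
Expanding, this is linear in a: (40456)a + (202280) = 0.
So a = -5.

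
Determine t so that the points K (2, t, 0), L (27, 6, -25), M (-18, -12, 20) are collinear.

-4

Direction LM = (-45, -18, 45). From the x-coordinate of K, the parameter along the line is τ = (2 − 27)/(-45) = 5/9.
Then t = 6 + 5/9·(-18) = -4.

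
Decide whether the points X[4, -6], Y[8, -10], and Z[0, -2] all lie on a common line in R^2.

XY = (4, -4), XZ = (-4, 4).
Checking proportionality: XZ = -1·XY, so the vectors are parallel and the points are collinear.

Yes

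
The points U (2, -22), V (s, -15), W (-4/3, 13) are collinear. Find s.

The three points are collinear iff det[UV; UW] = 0.
This determinant is linear in s: (35)s + (-140/3) = 0, so s = 4/3.

4/3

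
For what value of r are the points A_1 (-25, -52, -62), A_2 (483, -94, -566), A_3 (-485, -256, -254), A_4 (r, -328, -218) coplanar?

Normal to plane A_1A_2A_3: n = (-94752, 329376, -122952); plane equation n·P = -7135728.
Requiring n·A_4 = -7135728: (-94752)r + (-81231792) = -7135728.
So r = -782.

-782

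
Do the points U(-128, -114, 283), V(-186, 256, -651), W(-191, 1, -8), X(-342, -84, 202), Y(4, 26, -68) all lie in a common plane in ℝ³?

The plane through U, V, W has normal n = UV × UW = (-260, 41964, 16640) and equation n·P = -41496.
Checking the remaining points: n·X = -74776, n·Y = -41496.
Since n·X = -74776 ≠ -41496, X is off the plane and the points are not all coplanar.

No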